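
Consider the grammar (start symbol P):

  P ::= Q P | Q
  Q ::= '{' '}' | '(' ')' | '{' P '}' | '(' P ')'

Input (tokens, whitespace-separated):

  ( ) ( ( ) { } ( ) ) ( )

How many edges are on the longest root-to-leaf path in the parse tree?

[P [Q ( )] [P [Q ( [P [Q ( )] [P [Q { }] [P [Q ( )]]]] )] [P [Q ( )]]]]

7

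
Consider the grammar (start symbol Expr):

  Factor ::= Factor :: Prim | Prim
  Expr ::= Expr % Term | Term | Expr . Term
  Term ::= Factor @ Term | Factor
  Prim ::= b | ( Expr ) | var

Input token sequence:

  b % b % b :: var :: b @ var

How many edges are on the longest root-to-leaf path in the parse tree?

6

[Expr [Expr [Expr [Term [Factor [Prim b]]]] % [Term [Factor [Prim b]]]] % [Term [Factor [Factor [Factor [Prim b]] :: [Prim var]] :: [Prim b]] @ [Term [Factor [Prim var]]]]]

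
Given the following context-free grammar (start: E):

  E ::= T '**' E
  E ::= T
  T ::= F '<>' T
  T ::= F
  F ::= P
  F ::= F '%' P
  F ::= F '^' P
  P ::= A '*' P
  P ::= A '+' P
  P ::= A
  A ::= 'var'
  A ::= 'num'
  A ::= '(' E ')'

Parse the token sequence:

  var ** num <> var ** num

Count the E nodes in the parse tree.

3

[E [T [F [P [A var]]]] ** [E [T [F [P [A num]]] <> [T [F [P [A var]]]]] ** [E [T [F [P [A num]]]]]]]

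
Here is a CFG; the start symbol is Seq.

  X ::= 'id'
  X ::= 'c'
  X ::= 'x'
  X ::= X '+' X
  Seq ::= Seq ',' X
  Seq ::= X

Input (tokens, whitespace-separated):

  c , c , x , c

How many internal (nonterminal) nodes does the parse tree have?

[Seq [Seq [Seq [Seq [X c]] , [X c]] , [X x]] , [X c]]

8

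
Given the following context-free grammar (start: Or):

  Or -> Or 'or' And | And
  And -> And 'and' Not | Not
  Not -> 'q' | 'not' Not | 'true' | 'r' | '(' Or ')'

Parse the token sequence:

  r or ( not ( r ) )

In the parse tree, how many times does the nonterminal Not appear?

5

[Or [Or [And [Not r]]] or [And [Not ( [Or [And [Not not [Not ( [Or [And [Not r]]] )]]]] )]]]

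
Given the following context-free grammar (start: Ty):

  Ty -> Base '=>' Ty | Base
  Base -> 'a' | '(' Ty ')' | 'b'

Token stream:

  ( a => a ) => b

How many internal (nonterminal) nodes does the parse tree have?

8

[Ty [Base ( [Ty [Base a] => [Ty [Base a]]] )] => [Ty [Base b]]]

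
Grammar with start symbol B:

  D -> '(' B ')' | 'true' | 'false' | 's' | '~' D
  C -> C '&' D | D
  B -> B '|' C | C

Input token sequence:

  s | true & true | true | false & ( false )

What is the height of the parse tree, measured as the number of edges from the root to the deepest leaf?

6

[B [B [B [B [C [D s]]] | [C [C [D true]] & [D true]]] | [C [D true]]] | [C [C [D false]] & [D ( [B [C [D false]]] )]]]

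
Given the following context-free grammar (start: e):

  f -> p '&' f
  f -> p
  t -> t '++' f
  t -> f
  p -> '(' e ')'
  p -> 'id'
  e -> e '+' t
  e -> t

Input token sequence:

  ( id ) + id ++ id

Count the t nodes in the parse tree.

4

[e [e [t [f [p ( [e [t [f [p id]]]] )]]]] + [t [t [f [p id]]] ++ [f [p id]]]]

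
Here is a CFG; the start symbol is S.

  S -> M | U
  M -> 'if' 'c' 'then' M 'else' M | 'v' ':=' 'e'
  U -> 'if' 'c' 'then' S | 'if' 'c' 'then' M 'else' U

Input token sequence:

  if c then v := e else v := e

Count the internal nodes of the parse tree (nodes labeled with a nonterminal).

4

[S [M if c then [M v := e] else [M v := e]]]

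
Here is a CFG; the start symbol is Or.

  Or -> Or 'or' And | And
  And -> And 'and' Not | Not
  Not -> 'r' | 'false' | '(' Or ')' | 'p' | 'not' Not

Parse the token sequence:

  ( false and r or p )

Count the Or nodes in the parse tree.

3

[Or [And [Not ( [Or [Or [And [And [Not false]] and [Not r]]] or [And [Not p]]] )]]]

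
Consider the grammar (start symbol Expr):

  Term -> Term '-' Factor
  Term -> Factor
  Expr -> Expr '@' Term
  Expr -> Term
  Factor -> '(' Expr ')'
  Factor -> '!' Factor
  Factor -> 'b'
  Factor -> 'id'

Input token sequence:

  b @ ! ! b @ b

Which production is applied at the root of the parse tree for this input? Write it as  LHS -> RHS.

Expr -> Expr '@' Term

[Expr [Expr [Expr [Term [Factor b]]] @ [Term [Factor ! [Factor ! [Factor b]]]]] @ [Term [Factor b]]]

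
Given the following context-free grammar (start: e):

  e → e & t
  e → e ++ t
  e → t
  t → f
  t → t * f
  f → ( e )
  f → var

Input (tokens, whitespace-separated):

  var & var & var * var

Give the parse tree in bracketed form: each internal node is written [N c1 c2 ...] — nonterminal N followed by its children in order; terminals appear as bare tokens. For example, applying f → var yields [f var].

e
e & t
e & t & t
t & t & t
f & t & t
var & t & t
var & f & t
var & var & t
var & var & t * f
var & var & f * f
var & var & var * f
var & var & var * var

[e [e [e [t [f var]]] & [t [f var]]] & [t [t [f var]] * [f var]]]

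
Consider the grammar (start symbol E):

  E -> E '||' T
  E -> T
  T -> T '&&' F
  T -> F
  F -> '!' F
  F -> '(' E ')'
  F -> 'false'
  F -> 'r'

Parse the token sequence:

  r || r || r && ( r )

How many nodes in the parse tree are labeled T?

5

[E [E [E [T [F r]]] || [T [F r]]] || [T [T [F r]] && [F ( [E [T [F r]]] )]]]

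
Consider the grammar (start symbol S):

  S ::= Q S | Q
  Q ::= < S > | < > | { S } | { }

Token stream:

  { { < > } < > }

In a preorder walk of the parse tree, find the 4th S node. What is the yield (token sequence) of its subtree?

[S [Q { [S [Q { [S [Q < >]] }] [S [Q < >]]] }]]

< >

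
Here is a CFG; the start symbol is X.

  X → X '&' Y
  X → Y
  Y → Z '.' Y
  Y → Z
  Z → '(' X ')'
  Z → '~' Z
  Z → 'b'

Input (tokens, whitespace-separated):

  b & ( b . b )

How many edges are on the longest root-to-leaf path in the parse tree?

7

[X [X [Y [Z b]]] & [Y [Z ( [X [Y [Z b] . [Y [Z b]]]] )]]]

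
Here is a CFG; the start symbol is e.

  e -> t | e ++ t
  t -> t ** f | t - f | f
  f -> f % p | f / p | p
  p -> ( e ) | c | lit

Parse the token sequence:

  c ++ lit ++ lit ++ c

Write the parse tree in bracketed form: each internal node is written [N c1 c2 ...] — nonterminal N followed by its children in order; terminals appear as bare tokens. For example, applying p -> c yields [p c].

[e [e [e [e [t [f [p c]]]] ++ [t [f [p lit]]]] ++ [t [f [p lit]]]] ++ [t [f [p c]]]]

e
e ++ t
e ++ t ++ t
e ++ t ++ t ++ t
t ++ t ++ t ++ t
f ++ t ++ t ++ t
p ++ t ++ t ++ t
c ++ t ++ t ++ t
c ++ f ++ t ++ t
c ++ p ++ t ++ t
c ++ lit ++ t ++ t
c ++ lit ++ f ++ t
c ++ lit ++ p ++ t
c ++ lit ++ lit ++ t
c ++ lit ++ lit ++ f
c ++ lit ++ lit ++ p
c ++ lit ++ lit ++ c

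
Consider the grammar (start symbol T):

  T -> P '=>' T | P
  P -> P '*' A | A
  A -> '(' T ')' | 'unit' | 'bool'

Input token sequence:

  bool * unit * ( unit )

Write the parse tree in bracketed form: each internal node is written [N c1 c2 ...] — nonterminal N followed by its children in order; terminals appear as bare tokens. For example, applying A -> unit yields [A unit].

[T [P [P [P [A bool]] * [A unit]] * [A ( [T [P [A unit]]] )]]]

T
P
P * A
P * A * A
A * A * A
bool * A * A
bool * unit * A
bool * unit * ( T )
bool * unit * ( P )
bool * unit * ( A )
bool * unit * ( unit )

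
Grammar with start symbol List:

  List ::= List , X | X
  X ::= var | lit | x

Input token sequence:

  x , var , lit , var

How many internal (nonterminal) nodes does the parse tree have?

8

[List [List [List [List [X x]] , [X var]] , [X lit]] , [X var]]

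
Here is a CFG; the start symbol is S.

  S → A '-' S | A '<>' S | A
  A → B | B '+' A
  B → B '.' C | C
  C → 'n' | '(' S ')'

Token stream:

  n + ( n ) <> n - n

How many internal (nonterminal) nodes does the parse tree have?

19

[S [A [B [C n]] + [A [B [C ( [S [A [B [C n]]]] )]]]] <> [S [A [B [C n]]] - [S [A [B [C n]]]]]]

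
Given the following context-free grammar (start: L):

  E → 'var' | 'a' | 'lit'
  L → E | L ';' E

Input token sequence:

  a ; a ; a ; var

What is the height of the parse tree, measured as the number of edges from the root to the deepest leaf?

[L [L [L [L [E a]] ; [E a]] ; [E a]] ; [E var]]

5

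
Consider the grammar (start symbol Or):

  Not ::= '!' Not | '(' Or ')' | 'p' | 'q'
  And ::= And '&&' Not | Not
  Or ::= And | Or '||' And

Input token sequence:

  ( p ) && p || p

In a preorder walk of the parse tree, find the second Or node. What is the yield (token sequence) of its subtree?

[Or [Or [And [And [Not ( [Or [And [Not p]]] )]] && [Not p]]] || [And [Not p]]]

( p ) && p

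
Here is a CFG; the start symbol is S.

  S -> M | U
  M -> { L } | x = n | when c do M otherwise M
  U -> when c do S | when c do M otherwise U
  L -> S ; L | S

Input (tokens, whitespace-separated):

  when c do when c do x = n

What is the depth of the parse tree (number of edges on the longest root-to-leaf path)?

[S [U when c do [S [U when c do [S [M x = n]]]]]]

6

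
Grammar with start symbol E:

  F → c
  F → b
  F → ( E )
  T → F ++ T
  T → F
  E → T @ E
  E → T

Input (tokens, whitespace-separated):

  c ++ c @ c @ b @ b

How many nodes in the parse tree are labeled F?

5

[E [T [F c] ++ [T [F c]]] @ [E [T [F c]] @ [E [T [F b]] @ [E [T [F b]]]]]]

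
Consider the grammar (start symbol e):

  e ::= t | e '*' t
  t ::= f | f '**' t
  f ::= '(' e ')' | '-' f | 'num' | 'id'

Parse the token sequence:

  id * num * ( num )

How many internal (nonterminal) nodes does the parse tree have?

[e [e [e [t [f id]]] * [t [f num]]] * [t [f ( [e [t [f num]]] )]]]

12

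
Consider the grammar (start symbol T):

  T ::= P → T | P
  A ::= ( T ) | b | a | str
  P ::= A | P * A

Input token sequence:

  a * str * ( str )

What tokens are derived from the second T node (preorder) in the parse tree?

str

[T [P [P [P [A a]] * [A str]] * [A ( [T [P [A str]]] )]]]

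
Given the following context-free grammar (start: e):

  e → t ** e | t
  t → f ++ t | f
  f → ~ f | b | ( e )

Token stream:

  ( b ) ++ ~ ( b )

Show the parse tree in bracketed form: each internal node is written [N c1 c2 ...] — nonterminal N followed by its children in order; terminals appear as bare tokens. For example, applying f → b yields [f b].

e
t
f ++ t
( e ) ++ t
( t ) ++ t
( f ) ++ t
( b ) ++ t
( b ) ++ f
( b ) ++ ~ f
( b ) ++ ~ ( e )
( b ) ++ ~ ( t )
( b ) ++ ~ ( f )
( b ) ++ ~ ( b )

[e [t [f ( [e [t [f b]]] )] ++ [t [f ~ [f ( [e [t [f b]]] )]]]]]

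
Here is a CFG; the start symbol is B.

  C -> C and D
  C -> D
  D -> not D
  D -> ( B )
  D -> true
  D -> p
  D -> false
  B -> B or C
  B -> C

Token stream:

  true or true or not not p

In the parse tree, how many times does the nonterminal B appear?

3

[B [B [B [C [D true]]] or [C [D true]]] or [C [D not [D not [D p]]]]]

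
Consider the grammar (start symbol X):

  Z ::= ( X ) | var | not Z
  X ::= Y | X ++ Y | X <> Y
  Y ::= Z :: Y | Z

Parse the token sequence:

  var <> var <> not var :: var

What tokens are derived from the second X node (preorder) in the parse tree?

[X [X [X [Y [Z var]]] <> [Y [Z var]]] <> [Y [Z not [Z var]] :: [Y [Z var]]]]

var <> var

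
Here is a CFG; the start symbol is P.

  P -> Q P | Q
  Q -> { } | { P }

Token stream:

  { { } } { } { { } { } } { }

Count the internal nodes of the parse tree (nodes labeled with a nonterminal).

[P [Q { [P [Q { }]] }] [P [Q { }] [P [Q { [P [Q { }] [P [Q { }]]] }] [P [Q { }]]]]]

14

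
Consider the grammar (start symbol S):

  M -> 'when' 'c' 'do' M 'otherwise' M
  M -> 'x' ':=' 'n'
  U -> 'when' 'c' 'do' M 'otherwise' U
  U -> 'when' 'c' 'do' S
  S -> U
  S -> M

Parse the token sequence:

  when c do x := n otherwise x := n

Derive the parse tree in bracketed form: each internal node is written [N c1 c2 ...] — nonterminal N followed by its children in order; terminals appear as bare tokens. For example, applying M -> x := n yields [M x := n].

[S [M when c do [M x := n] otherwise [M x := n]]]

S
M
when c do M otherwise M
when c do x := n otherwise M
when c do x := n otherwise x := n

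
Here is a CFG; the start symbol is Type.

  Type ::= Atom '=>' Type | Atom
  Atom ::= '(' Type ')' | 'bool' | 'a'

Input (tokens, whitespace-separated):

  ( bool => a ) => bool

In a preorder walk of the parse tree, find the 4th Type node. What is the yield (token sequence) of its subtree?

bool

[Type [Atom ( [Type [Atom bool] => [Type [Atom a]]] )] => [Type [Atom bool]]]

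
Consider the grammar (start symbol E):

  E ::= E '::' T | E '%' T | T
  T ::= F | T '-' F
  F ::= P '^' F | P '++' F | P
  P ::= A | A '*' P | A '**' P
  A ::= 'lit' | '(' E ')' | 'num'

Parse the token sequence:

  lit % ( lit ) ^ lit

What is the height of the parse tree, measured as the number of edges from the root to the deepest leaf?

[E [E [T [F [P [A lit]]]]] % [T [F [P [A ( [E [T [F [P [A lit]]]]] )]] ^ [F [P [A lit]]]]]]

10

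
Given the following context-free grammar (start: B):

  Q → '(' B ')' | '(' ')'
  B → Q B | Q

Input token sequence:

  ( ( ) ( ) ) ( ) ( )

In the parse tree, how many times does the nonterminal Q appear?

5

[B [Q ( [B [Q ( )] [B [Q ( )]]] )] [B [Q ( )] [B [Q ( )]]]]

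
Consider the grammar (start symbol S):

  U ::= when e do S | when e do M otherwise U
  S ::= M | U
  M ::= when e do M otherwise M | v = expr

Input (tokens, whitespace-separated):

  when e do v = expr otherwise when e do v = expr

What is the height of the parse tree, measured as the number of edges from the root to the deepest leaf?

5

[S [U when e do [M v = expr] otherwise [U when e do [S [M v = expr]]]]]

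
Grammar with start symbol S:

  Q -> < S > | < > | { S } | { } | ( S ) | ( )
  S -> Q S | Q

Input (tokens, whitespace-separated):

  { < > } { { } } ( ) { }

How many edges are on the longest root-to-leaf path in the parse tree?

[S [Q { [S [Q < >]] }] [S [Q { [S [Q { }]] }] [S [Q ( )] [S [Q { }]]]]]

5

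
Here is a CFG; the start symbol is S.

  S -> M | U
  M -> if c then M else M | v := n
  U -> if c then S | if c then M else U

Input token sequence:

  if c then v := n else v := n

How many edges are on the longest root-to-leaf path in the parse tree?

[S [M if c then [M v := n] else [M v := n]]]

3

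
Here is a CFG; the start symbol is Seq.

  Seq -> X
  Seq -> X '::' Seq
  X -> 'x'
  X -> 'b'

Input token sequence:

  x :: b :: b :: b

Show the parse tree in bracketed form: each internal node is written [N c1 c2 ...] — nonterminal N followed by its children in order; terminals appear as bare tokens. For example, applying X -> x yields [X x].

Seq
X :: Seq
x :: Seq
x :: X :: Seq
x :: b :: Seq
x :: b :: X :: Seq
x :: b :: b :: Seq
x :: b :: b :: X
x :: b :: b :: b

[Seq [X x] :: [Seq [X b] :: [Seq [X b] :: [Seq [X b]]]]]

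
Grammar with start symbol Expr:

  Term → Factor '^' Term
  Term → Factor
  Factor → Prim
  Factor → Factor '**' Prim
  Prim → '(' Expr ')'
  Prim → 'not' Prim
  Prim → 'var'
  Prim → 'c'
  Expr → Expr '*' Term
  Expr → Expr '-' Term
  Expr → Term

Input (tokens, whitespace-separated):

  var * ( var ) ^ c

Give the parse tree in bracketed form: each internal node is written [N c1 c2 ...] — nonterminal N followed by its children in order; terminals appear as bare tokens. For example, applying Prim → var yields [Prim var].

Expr
Expr * Term
Term * Term
Factor * Term
Prim * Term
var * Term
var * Factor ^ Term
var * Prim ^ Term
var * ( Expr ) ^ Term
var * ( Term ) ^ Term
var * ( Factor ) ^ Term
var * ( Prim ) ^ Term
var * ( var ) ^ Term
var * ( var ) ^ Factor
var * ( var ) ^ Prim
var * ( var ) ^ c

[Expr [Expr [Term [Factor [Prim var]]]] * [Term [Factor [Prim ( [Expr [Term [Factor [Prim var]]]] )]] ^ [Term [Factor [Prim c]]]]]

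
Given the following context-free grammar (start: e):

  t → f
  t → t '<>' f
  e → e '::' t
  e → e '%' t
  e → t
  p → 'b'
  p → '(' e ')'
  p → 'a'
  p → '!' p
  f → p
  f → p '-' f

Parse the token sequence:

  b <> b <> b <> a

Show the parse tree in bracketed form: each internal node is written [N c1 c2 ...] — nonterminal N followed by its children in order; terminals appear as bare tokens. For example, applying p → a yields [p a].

e
t
t <> f
t <> f <> f
t <> f <> f <> f
f <> f <> f <> f
p <> f <> f <> f
b <> f <> f <> f
b <> p <> f <> f
b <> b <> f <> f
b <> b <> p <> f
b <> b <> b <> f
b <> b <> b <> p
b <> b <> b <> a

[e [t [t [t [t [f [p b]]] <> [f [p b]]] <> [f [p b]]] <> [f [p a]]]]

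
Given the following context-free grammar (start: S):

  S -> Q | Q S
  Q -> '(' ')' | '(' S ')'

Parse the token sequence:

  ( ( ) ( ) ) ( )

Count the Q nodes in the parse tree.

4

[S [Q ( [S [Q ( )] [S [Q ( )]]] )] [S [Q ( )]]]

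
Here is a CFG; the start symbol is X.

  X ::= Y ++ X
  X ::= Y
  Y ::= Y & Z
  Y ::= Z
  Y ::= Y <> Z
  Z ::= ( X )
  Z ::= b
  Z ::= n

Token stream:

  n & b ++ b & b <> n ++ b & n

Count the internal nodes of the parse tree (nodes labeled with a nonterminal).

17

[X [Y [Y [Z n]] & [Z b]] ++ [X [Y [Y [Y [Z b]] & [Z b]] <> [Z n]] ++ [X [Y [Y [Z b]] & [Z n]]]]]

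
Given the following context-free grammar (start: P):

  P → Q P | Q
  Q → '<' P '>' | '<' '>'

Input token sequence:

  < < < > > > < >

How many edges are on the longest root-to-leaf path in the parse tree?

6

[P [Q < [P [Q < [P [Q < >]] >]] >] [P [Q < >]]]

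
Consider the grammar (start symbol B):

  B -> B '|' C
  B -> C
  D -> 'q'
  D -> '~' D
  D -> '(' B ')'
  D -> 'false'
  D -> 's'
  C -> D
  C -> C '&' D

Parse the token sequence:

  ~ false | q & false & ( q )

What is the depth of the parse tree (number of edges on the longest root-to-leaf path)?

[B [B [C [D ~ [D false]]]] | [C [C [C [D q]] & [D false]] & [D ( [B [C [D q]]] )]]]

6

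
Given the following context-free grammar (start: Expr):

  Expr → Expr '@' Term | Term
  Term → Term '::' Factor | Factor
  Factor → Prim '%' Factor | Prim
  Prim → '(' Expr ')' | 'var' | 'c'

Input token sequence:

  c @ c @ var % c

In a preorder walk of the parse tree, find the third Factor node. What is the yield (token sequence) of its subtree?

var % c

[Expr [Expr [Expr [Term [Factor [Prim c]]]] @ [Term [Factor [Prim c]]]] @ [Term [Factor [Prim var] % [Factor [Prim c]]]]]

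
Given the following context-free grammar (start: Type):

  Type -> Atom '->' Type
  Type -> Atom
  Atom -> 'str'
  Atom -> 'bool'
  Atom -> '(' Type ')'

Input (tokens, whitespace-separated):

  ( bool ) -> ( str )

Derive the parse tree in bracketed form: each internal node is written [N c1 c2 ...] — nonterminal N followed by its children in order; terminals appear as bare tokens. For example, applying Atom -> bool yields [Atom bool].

[Type [Atom ( [Type [Atom bool]] )] -> [Type [Atom ( [Type [Atom str]] )]]]

Type
Atom -> Type
( Type ) -> Type
( Atom ) -> Type
( bool ) -> Type
( bool ) -> Atom
( bool ) -> ( Type )
( bool ) -> ( Atom )
( bool ) -> ( str )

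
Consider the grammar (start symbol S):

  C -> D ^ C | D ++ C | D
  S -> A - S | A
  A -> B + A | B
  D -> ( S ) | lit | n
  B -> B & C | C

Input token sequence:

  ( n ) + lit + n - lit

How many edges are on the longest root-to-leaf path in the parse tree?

[S [A [B [C [D ( [S [A [B [C [D n]]]]] )]]] + [A [B [C [D lit]]] + [A [B [C [D n]]]]]] - [S [A [B [C [D lit]]]]]]

10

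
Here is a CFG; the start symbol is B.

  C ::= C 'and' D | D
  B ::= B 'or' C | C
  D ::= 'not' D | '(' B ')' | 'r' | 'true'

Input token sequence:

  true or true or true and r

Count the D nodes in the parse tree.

[B [B [B [C [D true]]] or [C [D true]]] or [C [C [D true]] and [D r]]]

4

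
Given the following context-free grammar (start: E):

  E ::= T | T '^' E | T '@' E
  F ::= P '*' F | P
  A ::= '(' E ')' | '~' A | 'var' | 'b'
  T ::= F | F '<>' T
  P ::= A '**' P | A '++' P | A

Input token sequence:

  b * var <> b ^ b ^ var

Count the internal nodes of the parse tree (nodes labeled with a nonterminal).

22

[E [T [F [P [A b]] * [F [P [A var]]]] <> [T [F [P [A b]]]]] ^ [E [T [F [P [A b]]]] ^ [E [T [F [P [A var]]]]]]]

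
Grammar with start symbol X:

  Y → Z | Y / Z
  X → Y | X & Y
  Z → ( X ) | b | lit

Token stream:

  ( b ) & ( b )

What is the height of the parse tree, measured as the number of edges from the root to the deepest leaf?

[X [X [Y [Z ( [X [Y [Z b]]] )]]] & [Y [Z ( [X [Y [Z b]]] )]]]

7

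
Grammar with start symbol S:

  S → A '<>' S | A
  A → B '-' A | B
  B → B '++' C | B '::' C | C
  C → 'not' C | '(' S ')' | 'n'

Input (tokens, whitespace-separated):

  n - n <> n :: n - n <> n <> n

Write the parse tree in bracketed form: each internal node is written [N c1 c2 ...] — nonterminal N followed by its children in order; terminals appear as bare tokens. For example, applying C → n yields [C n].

[S [A [B [C n]] - [A [B [C n]]]] <> [S [A [B [B [C n]] :: [C n]] - [A [B [C n]]]] <> [S [A [B [C n]]] <> [S [A [B [C n]]]]]]]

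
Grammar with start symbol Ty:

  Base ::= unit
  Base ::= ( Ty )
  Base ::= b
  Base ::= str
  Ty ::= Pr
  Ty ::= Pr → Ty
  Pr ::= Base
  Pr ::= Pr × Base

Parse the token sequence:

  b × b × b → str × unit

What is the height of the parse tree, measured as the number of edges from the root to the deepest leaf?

[Ty [Pr [Pr [Pr [Base b]] × [Base b]] × [Base b]] → [Ty [Pr [Pr [Base str]] × [Base unit]]]]

5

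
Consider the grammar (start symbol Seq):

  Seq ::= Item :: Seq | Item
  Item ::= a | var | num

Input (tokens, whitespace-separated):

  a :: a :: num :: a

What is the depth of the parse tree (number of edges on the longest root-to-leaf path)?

[Seq [Item a] :: [Seq [Item a] :: [Seq [Item num] :: [Seq [Item a]]]]]

5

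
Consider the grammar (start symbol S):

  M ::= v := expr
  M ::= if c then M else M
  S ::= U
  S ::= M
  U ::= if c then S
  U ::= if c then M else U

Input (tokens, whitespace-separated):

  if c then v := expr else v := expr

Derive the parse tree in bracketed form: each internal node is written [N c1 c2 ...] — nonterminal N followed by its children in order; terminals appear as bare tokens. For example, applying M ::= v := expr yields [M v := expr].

[S [M if c then [M v := expr] else [M v := expr]]]

S
M
if c then M else M
if c then v := expr else M
if c then v := expr else v := expr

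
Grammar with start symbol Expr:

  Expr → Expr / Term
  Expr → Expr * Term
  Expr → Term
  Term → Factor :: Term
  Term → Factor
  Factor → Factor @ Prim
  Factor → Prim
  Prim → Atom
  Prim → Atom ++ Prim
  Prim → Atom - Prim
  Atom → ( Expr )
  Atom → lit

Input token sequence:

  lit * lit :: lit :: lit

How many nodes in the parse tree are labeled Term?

[Expr [Expr [Term [Factor [Prim [Atom lit]]]]] * [Term [Factor [Prim [Atom lit]]] :: [Term [Factor [Prim [Atom lit]]] :: [Term [Factor [Prim [Atom lit]]]]]]]

4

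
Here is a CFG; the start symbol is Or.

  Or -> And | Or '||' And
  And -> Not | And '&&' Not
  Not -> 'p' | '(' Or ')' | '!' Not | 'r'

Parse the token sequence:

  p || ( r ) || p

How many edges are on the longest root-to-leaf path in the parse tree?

7

[Or [Or [Or [And [Not p]]] || [And [Not ( [Or [And [Not r]]] )]]] || [And [Not p]]]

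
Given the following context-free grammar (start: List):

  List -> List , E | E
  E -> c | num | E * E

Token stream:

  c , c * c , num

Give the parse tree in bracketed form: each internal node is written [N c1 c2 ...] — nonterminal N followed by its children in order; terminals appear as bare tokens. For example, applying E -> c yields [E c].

List
List , E
List , E , E
E , E , E
c , E , E
c , E * E , E
c , c * E , E
c , c * c , E
c , c * c , num

[List [List [List [E c]] , [E [E c] * [E c]]] , [E num]]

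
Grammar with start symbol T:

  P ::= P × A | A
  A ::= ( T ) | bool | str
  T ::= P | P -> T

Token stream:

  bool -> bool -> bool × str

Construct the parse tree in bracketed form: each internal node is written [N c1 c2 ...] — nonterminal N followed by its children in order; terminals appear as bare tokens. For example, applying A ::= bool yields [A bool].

T
P -> T
A -> T
bool -> T
bool -> P -> T
bool -> A -> T
bool -> bool -> T
bool -> bool -> P
bool -> bool -> P × A
bool -> bool -> A × A
bool -> bool -> bool × A
bool -> bool -> bool × str

[T [P [A bool]] -> [T [P [A bool]] -> [T [P [P [A bool]] × [A str]]]]]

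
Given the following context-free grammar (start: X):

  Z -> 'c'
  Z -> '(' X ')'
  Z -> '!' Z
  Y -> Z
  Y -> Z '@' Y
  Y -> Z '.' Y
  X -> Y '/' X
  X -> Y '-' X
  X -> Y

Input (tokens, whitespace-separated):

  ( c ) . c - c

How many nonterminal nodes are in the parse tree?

[X [Y [Z ( [X [Y [Z c]]] )] . [Y [Z c]]] - [X [Y [Z c]]]]

11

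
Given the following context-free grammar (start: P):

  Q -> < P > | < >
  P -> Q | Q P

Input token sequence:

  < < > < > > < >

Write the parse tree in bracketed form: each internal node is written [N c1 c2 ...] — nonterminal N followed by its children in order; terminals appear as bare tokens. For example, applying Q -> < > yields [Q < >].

P
Q P
< P > P
< Q P > P
< < > P > P
< < > Q > P
< < > < > > P
< < > < > > Q
< < > < > > < >

[P [Q < [P [Q < >] [P [Q < >]]] >] [P [Q < >]]]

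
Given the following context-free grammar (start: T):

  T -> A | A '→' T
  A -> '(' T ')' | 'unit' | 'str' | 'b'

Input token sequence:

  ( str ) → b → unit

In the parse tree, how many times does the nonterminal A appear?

[T [A ( [T [A str]] )] → [T [A b] → [T [A unit]]]]

4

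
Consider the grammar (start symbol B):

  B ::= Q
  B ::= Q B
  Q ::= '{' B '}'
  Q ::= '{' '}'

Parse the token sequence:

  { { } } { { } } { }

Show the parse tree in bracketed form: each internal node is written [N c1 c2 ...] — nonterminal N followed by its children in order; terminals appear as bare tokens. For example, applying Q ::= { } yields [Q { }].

B
Q B
{ B } B
{ Q } B
{ { } } B
{ { } } Q B
{ { } } { B } B
{ { } } { Q } B
{ { } } { { } } B
{ { } } { { } } Q
{ { } } { { } } { }

[B [Q { [B [Q { }]] }] [B [Q { [B [Q { }]] }] [B [Q { }]]]]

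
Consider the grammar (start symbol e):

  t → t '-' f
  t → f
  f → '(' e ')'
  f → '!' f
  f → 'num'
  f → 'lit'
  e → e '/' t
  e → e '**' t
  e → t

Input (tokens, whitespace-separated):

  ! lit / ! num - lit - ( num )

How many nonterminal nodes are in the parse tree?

[e [e [t [f ! [f lit]]]] / [t [t [t [f ! [f num]]] - [f lit]] - [f ( [e [t [f num]]] )]]]

15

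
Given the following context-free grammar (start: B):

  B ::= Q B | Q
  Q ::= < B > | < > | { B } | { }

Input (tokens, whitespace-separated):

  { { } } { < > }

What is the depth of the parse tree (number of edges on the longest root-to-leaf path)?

[B [Q { [B [Q { }]] }] [B [Q { [B [Q < >]] }]]]

5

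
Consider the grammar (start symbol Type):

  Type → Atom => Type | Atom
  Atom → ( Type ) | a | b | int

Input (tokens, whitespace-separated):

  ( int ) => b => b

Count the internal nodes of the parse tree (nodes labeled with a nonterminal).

[Type [Atom ( [Type [Atom int]] )] => [Type [Atom b] => [Type [Atom b]]]]

8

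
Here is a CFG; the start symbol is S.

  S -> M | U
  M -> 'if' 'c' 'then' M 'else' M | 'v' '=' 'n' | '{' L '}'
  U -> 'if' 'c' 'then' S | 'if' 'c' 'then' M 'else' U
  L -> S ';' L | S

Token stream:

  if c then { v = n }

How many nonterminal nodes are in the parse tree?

[S [U if c then [S [M { [L [S [M v = n]]] }]]]]

7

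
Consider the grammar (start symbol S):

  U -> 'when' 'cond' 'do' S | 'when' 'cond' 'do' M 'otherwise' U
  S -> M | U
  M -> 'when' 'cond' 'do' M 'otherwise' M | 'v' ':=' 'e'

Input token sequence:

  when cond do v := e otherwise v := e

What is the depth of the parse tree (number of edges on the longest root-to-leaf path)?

3

[S [M when cond do [M v := e] otherwise [M v := e]]]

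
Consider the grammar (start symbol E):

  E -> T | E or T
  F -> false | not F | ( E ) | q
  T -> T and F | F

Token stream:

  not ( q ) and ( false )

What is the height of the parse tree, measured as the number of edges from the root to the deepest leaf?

[E [T [T [F not [F ( [E [T [F q]]] )]]] and [F ( [E [T [F false]]] )]]]

8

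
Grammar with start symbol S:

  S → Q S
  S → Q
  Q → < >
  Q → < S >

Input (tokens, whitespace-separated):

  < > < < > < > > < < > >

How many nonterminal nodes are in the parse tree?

12

[S [Q < >] [S [Q < [S [Q < >] [S [Q < >]]] >] [S [Q < [S [Q < >]] >]]]]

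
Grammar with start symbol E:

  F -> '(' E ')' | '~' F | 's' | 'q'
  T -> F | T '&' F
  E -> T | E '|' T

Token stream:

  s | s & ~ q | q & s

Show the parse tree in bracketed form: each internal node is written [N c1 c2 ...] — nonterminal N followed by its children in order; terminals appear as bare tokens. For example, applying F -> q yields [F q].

[E [E [E [T [F s]]] | [T [T [F s]] & [F ~ [F q]]]] | [T [T [F q]] & [F s]]]

E
E | T
E | T | T
T | T | T
F | T | T
s | T | T
s | T & F | T
s | F & F | T
s | s & F | T
s | s & ~ F | T
s | s & ~ q | T
s | s & ~ q | T & F
s | s & ~ q | F & F
s | s & ~ q | q & F
s | s & ~ q | q & s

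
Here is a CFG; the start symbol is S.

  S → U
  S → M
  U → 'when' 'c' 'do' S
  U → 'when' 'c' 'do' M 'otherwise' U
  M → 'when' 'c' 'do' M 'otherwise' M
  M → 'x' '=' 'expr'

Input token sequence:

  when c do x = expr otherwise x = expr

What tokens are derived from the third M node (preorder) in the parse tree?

[S [M when c do [M x = expr] otherwise [M x = expr]]]

x = expr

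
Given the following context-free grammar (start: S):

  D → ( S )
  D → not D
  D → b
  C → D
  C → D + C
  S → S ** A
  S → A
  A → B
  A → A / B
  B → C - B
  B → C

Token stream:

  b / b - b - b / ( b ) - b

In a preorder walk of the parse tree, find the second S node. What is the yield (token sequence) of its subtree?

b

[S [A [A [A [B [C [D b]]]] / [B [C [D b]] - [B [C [D b]] - [B [C [D b]]]]]] / [B [C [D ( [S [A [B [C [D b]]]]] )]] - [B [C [D b]]]]]]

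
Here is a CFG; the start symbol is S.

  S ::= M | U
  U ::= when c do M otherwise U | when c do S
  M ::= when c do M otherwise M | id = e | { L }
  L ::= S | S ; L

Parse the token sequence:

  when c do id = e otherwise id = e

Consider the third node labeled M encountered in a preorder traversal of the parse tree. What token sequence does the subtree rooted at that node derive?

[S [M when c do [M id = e] otherwise [M id = e]]]

id = e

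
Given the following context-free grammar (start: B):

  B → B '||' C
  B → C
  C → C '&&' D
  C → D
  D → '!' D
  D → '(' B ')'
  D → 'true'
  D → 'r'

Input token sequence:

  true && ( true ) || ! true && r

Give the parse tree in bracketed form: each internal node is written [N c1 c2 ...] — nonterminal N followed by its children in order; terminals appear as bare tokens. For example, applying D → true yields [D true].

[B [B [C [C [D true]] && [D ( [B [C [D true]]] )]]] || [C [C [D ! [D true]]] && [D r]]]

B
B || C
C || C
C && D || C
D && D || C
true && D || C
true && ( B ) || C
true && ( C ) || C
true && ( D ) || C
true && ( true ) || C
true && ( true ) || C && D
true && ( true ) || D && D
true && ( true ) || ! D && D
true && ( true ) || ! true && D
true && ( true ) || ! true && r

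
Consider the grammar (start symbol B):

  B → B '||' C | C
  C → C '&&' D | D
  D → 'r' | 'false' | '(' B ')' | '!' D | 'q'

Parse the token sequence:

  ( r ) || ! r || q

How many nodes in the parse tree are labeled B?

4

[B [B [B [C [D ( [B [C [D r]]] )]]] || [C [D ! [D r]]]] || [C [D q]]]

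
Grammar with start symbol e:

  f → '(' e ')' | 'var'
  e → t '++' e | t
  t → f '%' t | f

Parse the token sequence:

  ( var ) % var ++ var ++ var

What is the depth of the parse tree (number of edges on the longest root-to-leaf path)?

6

[e [t [f ( [e [t [f var]]] )] % [t [f var]]] ++ [e [t [f var]] ++ [e [t [f var]]]]]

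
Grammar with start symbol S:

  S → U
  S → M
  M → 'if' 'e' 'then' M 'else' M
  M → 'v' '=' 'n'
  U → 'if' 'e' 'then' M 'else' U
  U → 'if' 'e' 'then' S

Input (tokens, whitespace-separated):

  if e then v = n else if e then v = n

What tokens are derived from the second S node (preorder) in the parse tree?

[S [U if e then [M v = n] else [U if e then [S [M v = n]]]]]

v = n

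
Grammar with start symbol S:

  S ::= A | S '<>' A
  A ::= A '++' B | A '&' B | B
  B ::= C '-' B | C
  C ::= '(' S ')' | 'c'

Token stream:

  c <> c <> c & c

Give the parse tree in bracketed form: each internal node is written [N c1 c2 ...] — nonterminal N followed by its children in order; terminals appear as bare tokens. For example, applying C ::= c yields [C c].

[S [S [S [A [B [C c]]]] <> [A [B [C c]]]] <> [A [A [B [C c]]] & [B [C c]]]]

S
S <> A
S <> A <> A
A <> A <> A
B <> A <> A
C <> A <> A
c <> A <> A
c <> B <> A
c <> C <> A
c <> c <> A
c <> c <> A & B
c <> c <> B & B
c <> c <> C & B
c <> c <> c & B
c <> c <> c & C
c <> c <> c & c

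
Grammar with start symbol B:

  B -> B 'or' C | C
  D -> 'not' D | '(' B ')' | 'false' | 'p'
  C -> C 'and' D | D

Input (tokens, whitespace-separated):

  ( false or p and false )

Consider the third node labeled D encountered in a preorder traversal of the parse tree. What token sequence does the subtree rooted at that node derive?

p

[B [C [D ( [B [B [C [D false]]] or [C [C [D p]] and [D false]]] )]]]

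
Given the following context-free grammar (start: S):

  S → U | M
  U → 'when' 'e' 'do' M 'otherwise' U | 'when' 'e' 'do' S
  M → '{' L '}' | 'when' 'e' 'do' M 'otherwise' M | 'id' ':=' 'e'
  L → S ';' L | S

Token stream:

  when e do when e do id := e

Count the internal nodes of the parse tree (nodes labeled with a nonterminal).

[S [U when e do [S [U when e do [S [M id := e]]]]]]

6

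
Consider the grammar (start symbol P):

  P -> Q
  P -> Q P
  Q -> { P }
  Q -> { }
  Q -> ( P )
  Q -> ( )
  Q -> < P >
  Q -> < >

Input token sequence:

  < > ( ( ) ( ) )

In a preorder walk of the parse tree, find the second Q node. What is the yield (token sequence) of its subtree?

[P [Q < >] [P [Q ( [P [Q ( )] [P [Q ( )]]] )]]]

( ( ) ( ) )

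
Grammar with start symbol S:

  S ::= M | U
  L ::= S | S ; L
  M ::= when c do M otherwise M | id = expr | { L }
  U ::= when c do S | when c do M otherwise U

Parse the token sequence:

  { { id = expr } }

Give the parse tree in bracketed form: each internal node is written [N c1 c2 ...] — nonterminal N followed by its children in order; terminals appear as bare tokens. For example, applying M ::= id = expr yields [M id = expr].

S
M
{ L }
{ S }
{ M }
{ { L } }
{ { S } }
{ { M } }
{ { id = expr } }

[S [M { [L [S [M { [L [S [M id = expr]]] }]]] }]]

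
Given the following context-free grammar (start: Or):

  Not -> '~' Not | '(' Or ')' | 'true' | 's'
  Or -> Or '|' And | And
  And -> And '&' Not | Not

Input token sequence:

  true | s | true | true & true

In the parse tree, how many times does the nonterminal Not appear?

5

[Or [Or [Or [Or [And [Not true]]] | [And [Not s]]] | [And [Not true]]] | [And [And [Not true]] & [Not true]]]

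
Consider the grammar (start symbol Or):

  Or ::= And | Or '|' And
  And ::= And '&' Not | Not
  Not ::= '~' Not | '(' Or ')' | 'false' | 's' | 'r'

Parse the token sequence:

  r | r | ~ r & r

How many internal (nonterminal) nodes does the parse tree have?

[Or [Or [Or [And [Not r]]] | [And [Not r]]] | [And [And [Not ~ [Not r]]] & [Not r]]]

12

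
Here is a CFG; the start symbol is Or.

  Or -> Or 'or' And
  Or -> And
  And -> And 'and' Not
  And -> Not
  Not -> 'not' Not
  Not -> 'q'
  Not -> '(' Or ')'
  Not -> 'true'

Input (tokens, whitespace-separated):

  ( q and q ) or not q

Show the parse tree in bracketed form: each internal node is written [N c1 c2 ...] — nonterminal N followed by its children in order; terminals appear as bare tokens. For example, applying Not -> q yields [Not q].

[Or [Or [And [Not ( [Or [And [And [Not q]] and [Not q]]] )]]] or [And [Not not [Not q]]]]

Or
Or or And
And or And
Not or And
( Or ) or And
( And ) or And
( And and Not ) or And
( Not and Not ) or And
( q and Not ) or And
( q and q ) or And
( q and q ) or Not
( q and q ) or not Not
( q and q ) or not q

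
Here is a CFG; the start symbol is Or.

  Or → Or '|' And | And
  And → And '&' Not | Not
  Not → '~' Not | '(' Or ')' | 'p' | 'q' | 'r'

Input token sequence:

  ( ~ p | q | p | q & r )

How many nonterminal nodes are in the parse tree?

[Or [And [Not ( [Or [Or [Or [Or [And [Not ~ [Not p]]]] | [And [Not q]]] | [And [Not p]]] | [And [And [Not q]] & [Not r]]] )]]]

18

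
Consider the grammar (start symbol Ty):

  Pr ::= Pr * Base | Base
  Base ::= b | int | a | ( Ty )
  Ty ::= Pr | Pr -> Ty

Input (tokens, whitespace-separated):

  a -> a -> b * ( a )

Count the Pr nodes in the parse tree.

[Ty [Pr [Base a]] -> [Ty [Pr [Base a]] -> [Ty [Pr [Pr [Base b]] * [Base ( [Ty [Pr [Base a]]] )]]]]]

5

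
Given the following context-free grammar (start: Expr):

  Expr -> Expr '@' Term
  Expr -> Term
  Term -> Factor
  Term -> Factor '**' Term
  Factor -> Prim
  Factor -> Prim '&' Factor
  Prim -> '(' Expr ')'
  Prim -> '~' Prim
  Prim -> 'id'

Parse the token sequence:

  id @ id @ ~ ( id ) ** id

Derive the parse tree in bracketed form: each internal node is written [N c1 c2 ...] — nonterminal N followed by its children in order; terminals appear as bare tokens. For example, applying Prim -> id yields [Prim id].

[Expr [Expr [Expr [Term [Factor [Prim id]]]] @ [Term [Factor [Prim id]]]] @ [Term [Factor [Prim ~ [Prim ( [Expr [Term [Factor [Prim id]]]] )]]] ** [Term [Factor [Prim id]]]]]

Expr
Expr @ Term
Expr @ Term @ Term
Term @ Term @ Term
Factor @ Term @ Term
Prim @ Term @ Term
id @ Term @ Term
id @ Factor @ Term
id @ Prim @ Term
id @ id @ Term
id @ id @ Factor ** Term
id @ id @ Prim ** Term
id @ id @ ~ Prim ** Term
id @ id @ ~ ( Expr ) ** Term
id @ id @ ~ ( Term ) ** Term
id @ id @ ~ ( Factor ) ** Term
id @ id @ ~ ( Prim ) ** Term
id @ id @ ~ ( id ) ** Term
id @ id @ ~ ( id ) ** Factor
id @ id @ ~ ( id ) ** Prim
id @ id @ ~ ( id ) ** id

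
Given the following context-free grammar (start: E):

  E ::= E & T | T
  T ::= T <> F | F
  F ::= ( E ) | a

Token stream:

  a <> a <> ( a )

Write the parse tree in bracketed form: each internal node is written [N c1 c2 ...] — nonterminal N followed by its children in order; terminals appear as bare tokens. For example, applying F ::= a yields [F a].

[E [T [T [T [F a]] <> [F a]] <> [F ( [E [T [F a]]] )]]]

E
T
T <> F
T <> F <> F
F <> F <> F
a <> F <> F
a <> a <> F
a <> a <> ( E )
a <> a <> ( T )
a <> a <> ( F )
a <> a <> ( a )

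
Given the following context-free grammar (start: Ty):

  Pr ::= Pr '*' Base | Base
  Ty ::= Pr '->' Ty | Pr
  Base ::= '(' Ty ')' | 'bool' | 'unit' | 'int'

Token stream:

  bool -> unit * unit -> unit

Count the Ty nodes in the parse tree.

[Ty [Pr [Base bool]] -> [Ty [Pr [Pr [Base unit]] * [Base unit]] -> [Ty [Pr [Base unit]]]]]

3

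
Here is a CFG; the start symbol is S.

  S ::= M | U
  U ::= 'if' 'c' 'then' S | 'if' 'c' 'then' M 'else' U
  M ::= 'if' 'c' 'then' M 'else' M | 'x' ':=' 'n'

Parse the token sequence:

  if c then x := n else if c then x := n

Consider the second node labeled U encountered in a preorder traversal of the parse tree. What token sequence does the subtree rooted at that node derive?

[S [U if c then [M x := n] else [U if c then [S [M x := n]]]]]

if c then x := n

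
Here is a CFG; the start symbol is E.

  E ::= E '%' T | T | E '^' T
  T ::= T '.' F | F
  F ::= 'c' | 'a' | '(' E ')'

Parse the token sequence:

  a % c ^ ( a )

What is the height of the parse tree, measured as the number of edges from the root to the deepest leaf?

6

[E [E [E [T [F a]]] % [T [F c]]] ^ [T [F ( [E [T [F a]]] )]]]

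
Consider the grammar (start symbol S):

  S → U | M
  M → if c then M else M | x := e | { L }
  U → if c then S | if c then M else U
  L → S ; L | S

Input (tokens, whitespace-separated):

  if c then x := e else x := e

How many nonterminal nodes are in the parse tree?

4

[S [M if c then [M x := e] else [M x := e]]]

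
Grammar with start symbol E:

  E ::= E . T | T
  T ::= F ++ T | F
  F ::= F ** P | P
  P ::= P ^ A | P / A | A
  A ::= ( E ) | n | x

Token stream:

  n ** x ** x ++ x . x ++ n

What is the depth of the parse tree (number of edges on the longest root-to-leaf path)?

8

[E [E [T [F [F [F [P [A n]]] ** [P [A x]]] ** [P [A x]]] ++ [T [F [P [A x]]]]]] . [T [F [P [A x]]] ++ [T [F [P [A n]]]]]]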